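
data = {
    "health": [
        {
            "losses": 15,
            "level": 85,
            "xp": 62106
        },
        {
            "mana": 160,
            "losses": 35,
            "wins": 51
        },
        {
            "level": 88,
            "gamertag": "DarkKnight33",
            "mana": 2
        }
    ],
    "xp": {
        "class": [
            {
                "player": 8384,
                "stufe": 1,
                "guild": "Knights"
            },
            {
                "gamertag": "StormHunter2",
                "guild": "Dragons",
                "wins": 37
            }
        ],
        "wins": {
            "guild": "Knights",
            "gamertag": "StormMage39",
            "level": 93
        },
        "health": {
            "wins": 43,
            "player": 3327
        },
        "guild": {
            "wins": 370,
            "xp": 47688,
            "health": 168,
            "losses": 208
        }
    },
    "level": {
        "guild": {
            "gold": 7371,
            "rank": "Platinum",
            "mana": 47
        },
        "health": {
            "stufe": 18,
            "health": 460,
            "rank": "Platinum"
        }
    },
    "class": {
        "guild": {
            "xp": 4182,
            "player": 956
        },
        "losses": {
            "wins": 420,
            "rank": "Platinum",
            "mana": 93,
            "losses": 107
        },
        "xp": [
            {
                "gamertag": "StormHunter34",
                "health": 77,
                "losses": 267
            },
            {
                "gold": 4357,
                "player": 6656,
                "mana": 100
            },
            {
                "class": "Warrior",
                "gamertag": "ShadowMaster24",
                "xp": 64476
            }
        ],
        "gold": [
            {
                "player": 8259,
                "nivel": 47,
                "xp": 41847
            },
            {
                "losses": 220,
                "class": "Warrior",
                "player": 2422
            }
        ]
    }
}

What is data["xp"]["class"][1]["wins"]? 37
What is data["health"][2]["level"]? 88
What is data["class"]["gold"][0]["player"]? 8259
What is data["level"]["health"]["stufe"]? 18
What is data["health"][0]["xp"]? 62106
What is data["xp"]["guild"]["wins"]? 370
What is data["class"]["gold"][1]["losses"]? 220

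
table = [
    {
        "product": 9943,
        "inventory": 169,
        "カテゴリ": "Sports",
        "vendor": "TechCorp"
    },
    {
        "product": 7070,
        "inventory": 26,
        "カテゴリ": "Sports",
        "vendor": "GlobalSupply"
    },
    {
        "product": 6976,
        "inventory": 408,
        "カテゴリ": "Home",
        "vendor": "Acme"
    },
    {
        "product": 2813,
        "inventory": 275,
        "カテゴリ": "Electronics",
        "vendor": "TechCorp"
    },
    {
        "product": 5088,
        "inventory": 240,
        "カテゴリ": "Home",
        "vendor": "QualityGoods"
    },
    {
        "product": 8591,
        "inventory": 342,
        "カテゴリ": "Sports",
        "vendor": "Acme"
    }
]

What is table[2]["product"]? 6976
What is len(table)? 6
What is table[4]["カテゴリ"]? "Home"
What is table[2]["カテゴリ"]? "Home"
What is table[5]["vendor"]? "Acme"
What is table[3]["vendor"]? "TechCorp"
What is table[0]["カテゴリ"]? "Sports"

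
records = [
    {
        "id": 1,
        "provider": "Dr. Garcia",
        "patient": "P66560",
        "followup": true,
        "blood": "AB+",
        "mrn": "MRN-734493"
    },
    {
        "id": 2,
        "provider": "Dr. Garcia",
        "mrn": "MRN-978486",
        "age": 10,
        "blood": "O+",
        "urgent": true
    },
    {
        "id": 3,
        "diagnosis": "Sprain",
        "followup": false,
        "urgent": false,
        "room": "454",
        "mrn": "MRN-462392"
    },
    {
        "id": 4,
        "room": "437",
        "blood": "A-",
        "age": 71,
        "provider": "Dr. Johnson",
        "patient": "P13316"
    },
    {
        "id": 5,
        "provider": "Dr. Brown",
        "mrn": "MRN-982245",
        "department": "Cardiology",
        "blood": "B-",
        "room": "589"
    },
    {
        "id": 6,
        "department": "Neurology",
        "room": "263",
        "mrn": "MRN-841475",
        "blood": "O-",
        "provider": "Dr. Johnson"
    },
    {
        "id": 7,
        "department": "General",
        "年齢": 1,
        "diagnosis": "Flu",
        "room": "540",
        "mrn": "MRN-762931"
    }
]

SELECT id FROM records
[1, 2, 3, 4, 5, 6, 7]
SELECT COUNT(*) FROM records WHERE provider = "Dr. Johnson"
2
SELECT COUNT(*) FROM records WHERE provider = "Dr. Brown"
1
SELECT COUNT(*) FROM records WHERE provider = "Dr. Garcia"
2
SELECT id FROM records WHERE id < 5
[1, 2, 3, 4]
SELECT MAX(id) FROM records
7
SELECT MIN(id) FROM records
1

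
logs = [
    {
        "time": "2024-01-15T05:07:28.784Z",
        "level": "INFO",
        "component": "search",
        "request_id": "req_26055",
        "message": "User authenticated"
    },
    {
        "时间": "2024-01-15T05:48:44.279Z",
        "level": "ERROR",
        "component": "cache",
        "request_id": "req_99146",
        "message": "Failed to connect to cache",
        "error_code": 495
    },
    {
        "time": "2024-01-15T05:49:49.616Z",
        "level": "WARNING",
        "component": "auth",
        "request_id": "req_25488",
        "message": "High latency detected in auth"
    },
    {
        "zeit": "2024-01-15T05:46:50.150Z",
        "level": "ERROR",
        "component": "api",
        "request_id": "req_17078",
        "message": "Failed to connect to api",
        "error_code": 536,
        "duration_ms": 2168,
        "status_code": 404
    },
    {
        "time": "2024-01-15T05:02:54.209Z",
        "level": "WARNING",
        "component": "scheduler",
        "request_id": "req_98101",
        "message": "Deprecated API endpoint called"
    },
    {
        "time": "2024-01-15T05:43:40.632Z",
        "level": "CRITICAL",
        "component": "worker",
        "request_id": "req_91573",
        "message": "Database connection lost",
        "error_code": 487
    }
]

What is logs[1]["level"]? "ERROR"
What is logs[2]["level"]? "WARNING"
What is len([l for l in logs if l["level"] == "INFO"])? 1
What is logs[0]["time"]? "2024-01-15T05:07:28.784Z"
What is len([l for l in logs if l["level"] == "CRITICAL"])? 1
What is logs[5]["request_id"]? "req_91573"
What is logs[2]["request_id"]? "req_25488"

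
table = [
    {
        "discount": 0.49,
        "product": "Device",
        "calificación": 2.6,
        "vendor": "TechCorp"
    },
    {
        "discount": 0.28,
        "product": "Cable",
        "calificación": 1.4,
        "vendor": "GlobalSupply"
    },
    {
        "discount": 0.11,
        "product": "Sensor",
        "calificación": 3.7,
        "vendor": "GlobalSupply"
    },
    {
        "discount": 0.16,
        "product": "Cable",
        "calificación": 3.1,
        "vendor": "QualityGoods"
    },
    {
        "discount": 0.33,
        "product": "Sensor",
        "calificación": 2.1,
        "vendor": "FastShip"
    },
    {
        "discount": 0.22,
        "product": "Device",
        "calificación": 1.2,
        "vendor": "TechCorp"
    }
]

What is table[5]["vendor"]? "TechCorp"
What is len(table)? 6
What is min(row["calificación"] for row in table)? 1.2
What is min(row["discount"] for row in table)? 0.11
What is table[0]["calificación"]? 2.6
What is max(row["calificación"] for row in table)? 3.7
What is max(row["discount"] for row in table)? 0.49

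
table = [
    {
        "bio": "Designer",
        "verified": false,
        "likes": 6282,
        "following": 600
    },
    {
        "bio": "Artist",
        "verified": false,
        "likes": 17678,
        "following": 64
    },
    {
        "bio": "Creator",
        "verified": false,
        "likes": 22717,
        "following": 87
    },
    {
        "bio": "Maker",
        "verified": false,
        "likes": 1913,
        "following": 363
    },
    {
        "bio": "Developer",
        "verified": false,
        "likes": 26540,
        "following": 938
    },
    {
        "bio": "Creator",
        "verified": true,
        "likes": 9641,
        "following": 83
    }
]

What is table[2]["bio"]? "Creator"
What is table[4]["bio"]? "Developer"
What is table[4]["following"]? 938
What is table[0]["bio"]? "Designer"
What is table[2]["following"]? 87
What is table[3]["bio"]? "Maker"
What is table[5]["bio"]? "Creator"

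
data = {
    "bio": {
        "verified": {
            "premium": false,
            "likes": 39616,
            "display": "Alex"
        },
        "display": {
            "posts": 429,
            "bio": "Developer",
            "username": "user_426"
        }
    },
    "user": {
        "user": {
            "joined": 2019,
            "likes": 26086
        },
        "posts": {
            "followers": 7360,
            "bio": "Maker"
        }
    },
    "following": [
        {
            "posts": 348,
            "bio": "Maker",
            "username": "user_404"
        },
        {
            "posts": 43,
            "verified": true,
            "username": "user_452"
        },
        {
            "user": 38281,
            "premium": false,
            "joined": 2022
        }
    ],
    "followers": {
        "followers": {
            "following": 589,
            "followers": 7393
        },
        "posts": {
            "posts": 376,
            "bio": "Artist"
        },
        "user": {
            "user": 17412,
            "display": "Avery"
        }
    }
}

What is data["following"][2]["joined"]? 2022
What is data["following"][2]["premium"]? False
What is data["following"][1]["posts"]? 43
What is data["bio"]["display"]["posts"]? 429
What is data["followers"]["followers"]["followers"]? 7393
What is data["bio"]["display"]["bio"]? "Developer"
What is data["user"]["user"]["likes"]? 26086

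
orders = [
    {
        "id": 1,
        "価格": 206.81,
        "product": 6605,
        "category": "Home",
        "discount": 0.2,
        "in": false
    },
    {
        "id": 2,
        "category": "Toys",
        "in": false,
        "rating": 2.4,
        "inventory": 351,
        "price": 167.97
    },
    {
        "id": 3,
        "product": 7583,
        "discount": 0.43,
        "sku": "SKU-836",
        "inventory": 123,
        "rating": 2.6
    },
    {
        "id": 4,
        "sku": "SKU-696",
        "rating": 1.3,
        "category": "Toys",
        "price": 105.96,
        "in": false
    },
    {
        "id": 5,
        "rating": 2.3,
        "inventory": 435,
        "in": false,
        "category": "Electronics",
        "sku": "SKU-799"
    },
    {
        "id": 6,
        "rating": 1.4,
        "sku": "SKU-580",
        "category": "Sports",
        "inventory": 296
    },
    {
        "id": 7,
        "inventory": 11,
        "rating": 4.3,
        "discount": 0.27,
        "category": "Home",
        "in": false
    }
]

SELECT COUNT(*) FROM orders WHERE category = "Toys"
2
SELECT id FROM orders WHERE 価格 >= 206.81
[1]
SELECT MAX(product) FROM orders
7583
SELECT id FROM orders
[1, 2, 3, 4, 5, 6, 7]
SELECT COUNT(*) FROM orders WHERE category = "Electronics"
1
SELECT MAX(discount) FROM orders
0.43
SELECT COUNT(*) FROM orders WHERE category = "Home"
2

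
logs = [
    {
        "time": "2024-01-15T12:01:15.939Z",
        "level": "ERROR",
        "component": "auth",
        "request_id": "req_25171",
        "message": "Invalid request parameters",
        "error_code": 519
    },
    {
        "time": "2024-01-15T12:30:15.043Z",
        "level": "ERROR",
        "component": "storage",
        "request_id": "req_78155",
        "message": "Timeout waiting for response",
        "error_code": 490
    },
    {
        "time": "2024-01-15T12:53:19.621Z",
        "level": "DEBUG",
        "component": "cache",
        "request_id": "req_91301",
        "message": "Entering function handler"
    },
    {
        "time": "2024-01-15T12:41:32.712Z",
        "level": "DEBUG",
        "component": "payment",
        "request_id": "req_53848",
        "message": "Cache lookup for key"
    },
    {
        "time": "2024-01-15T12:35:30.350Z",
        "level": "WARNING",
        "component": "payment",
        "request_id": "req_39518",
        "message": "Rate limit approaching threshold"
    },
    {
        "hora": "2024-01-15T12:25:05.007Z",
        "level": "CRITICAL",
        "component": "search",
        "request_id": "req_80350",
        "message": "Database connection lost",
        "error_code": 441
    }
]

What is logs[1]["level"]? "ERROR"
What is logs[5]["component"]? "search"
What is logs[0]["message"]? "Invalid request parameters"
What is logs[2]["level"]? "DEBUG"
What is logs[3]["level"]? "DEBUG"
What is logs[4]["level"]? "WARNING"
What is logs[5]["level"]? "CRITICAL"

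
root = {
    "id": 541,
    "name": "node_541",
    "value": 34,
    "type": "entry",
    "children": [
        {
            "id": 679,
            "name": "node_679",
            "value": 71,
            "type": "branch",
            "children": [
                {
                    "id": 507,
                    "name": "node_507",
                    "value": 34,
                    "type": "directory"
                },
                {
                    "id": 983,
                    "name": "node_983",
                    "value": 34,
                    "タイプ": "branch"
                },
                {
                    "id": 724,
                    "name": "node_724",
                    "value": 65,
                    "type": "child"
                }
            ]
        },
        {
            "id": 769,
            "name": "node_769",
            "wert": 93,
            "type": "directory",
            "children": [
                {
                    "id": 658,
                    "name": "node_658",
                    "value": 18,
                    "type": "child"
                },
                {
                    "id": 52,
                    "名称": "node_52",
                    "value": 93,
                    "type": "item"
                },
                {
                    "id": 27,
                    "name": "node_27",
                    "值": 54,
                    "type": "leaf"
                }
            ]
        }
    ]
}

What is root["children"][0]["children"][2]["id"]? 724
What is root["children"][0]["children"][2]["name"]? "node_724"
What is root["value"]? 34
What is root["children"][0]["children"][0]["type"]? "directory"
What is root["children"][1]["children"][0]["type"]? "child"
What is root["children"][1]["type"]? "directory"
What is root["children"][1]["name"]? "node_769"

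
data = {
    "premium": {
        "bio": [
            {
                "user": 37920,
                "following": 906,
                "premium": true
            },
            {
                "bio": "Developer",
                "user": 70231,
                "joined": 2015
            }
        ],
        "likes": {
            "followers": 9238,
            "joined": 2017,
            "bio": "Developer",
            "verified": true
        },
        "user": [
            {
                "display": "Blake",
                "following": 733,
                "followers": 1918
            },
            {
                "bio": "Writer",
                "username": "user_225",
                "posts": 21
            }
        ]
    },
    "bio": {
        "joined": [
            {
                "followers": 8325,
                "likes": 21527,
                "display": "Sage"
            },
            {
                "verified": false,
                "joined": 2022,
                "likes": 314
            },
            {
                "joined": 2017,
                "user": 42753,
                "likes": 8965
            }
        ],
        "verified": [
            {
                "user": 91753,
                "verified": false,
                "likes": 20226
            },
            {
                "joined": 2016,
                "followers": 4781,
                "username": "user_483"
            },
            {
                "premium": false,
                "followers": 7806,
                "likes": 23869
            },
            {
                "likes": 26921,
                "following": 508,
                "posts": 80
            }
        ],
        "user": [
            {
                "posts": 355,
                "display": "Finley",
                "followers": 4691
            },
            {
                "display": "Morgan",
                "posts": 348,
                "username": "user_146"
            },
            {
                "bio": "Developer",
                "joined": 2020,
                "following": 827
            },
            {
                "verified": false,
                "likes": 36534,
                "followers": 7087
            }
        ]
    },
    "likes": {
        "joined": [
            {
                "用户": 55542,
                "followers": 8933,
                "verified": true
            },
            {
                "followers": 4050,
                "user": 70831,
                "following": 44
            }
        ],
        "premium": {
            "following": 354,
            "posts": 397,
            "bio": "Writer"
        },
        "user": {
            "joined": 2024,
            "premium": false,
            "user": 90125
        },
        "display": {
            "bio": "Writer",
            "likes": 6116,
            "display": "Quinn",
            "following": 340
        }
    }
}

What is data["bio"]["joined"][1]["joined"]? 2022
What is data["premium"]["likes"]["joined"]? 2017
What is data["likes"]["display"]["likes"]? 6116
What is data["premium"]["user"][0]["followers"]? 1918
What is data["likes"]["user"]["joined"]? 2024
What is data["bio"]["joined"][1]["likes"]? 314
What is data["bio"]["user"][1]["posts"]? 348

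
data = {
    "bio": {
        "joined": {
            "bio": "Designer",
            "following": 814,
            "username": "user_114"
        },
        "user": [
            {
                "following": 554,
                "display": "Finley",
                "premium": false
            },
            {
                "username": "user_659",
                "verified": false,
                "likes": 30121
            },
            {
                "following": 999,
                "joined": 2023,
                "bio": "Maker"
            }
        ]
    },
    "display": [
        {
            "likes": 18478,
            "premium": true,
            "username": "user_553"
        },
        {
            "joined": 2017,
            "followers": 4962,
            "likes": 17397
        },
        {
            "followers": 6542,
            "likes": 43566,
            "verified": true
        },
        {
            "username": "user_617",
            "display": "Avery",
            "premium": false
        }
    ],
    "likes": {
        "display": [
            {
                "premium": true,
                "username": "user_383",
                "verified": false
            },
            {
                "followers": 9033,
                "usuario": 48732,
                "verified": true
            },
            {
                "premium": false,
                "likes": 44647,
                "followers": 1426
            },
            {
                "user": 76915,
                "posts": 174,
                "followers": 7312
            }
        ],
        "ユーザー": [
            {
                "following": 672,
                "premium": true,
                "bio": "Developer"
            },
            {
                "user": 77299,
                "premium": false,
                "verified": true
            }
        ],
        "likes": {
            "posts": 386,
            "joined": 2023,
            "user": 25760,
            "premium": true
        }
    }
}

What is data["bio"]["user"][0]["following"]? 554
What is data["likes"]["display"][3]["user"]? 76915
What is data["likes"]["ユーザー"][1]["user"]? 77299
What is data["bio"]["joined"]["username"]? "user_114"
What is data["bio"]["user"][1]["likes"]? 30121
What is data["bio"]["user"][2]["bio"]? "Maker"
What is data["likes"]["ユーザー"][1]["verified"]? True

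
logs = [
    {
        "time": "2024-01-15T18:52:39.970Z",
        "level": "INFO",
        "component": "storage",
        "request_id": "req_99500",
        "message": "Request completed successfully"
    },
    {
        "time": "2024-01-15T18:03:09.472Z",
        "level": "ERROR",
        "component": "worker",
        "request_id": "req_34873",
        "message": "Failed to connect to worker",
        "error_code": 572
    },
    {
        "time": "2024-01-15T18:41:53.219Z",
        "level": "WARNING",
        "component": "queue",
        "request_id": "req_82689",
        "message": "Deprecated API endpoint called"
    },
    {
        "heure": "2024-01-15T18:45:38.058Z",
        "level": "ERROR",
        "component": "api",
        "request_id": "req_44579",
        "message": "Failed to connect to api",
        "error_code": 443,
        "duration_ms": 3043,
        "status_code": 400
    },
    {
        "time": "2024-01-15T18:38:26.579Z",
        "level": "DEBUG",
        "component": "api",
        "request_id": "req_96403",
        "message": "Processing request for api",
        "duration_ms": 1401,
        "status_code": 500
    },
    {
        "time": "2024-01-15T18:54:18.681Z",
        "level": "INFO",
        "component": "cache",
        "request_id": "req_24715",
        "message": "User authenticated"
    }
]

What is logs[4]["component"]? "api"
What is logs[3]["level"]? "ERROR"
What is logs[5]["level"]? "INFO"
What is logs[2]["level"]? "WARNING"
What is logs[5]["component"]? "cache"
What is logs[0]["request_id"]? "req_99500"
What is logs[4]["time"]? "2024-01-15T18:38:26.579Z"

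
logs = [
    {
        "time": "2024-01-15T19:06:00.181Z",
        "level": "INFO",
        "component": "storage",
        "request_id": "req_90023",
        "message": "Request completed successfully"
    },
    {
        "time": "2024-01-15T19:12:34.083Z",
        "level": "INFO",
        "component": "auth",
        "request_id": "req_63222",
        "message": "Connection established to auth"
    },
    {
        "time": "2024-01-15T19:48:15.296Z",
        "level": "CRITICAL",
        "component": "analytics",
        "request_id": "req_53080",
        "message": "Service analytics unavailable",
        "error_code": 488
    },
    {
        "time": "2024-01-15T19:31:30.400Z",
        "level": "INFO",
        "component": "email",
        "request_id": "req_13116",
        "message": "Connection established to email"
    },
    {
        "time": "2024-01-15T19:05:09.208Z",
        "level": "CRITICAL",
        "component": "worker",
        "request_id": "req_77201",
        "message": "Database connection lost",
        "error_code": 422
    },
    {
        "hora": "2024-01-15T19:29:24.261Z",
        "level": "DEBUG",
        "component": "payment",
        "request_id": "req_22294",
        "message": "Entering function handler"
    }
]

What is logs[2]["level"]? "CRITICAL"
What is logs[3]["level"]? "INFO"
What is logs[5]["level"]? "DEBUG"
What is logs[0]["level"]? "INFO"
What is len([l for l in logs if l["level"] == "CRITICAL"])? 2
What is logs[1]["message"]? "Connection established to auth"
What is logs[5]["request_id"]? "req_22294"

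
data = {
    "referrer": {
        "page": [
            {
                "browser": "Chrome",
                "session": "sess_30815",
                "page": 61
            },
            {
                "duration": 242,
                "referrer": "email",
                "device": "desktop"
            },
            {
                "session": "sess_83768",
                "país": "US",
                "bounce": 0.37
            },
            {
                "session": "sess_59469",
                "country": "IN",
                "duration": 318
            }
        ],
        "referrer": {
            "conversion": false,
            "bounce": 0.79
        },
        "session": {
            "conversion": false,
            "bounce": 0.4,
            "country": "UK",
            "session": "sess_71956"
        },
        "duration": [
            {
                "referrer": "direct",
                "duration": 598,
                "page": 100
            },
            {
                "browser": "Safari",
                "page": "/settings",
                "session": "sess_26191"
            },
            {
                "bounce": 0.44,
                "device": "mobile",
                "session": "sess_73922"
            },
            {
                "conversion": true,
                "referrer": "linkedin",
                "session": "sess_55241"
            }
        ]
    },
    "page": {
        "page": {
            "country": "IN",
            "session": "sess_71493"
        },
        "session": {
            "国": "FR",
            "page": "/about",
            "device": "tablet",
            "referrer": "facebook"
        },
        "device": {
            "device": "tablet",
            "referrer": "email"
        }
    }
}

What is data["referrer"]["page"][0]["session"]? "sess_30815"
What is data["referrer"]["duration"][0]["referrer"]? "direct"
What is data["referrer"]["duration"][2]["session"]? "sess_73922"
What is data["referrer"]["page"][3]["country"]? "IN"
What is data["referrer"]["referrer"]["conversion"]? False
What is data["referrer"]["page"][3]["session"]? "sess_59469"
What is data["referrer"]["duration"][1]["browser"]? "Safari"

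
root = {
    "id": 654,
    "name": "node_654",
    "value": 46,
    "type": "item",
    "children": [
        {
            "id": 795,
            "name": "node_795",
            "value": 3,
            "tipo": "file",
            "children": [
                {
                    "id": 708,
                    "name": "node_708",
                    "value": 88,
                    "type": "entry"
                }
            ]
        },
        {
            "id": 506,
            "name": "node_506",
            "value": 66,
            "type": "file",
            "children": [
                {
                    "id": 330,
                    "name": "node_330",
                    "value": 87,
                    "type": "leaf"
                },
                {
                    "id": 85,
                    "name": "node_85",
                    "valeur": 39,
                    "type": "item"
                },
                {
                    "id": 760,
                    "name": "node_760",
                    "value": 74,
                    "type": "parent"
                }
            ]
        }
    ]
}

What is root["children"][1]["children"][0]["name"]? "node_330"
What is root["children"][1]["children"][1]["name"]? "node_85"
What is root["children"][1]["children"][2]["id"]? 760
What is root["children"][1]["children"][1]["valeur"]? 39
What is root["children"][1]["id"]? 506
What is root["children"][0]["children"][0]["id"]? 708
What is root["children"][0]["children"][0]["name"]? "node_708"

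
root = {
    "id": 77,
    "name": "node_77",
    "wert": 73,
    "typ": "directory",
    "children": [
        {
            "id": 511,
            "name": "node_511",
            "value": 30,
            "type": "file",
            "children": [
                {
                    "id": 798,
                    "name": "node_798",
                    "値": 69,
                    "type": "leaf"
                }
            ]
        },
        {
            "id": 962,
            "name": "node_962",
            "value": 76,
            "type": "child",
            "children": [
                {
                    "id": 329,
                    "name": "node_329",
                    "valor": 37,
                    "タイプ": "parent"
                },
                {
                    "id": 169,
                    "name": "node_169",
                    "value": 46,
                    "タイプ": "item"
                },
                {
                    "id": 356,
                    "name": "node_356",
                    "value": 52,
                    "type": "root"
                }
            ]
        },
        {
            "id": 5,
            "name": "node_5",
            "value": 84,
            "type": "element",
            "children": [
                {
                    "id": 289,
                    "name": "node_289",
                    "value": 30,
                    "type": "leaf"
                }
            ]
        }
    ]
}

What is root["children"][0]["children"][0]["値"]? 69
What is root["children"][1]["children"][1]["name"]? "node_169"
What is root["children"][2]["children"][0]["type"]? "leaf"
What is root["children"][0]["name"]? "node_511"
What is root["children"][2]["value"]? 84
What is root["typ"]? "directory"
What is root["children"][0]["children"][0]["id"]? 798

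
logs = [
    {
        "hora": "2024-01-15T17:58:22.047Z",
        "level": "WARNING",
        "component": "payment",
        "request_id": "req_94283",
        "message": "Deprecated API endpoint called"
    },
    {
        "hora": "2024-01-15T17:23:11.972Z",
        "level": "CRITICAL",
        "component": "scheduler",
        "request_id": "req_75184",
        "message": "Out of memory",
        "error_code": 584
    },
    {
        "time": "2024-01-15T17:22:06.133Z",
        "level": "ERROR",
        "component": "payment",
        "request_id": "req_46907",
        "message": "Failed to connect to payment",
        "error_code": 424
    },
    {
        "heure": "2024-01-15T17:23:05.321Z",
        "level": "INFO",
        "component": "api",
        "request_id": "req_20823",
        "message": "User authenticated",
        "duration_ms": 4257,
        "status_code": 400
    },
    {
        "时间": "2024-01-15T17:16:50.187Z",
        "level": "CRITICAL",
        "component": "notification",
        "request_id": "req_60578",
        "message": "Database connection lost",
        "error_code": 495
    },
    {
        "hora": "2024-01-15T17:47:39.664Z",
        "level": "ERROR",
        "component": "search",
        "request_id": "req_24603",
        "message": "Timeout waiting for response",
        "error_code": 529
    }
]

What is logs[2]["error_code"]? 424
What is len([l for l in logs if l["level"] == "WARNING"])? 1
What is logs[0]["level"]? "WARNING"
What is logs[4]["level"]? "CRITICAL"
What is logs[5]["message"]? "Timeout waiting for response"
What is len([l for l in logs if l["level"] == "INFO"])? 1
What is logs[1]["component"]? "scheduler"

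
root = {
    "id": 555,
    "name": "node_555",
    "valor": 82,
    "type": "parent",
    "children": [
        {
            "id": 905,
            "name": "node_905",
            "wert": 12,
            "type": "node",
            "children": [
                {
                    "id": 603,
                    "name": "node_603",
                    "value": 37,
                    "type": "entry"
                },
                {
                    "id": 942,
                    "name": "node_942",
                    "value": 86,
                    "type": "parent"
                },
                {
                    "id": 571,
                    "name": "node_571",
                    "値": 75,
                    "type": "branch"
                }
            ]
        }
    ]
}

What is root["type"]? "parent"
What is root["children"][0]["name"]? "node_905"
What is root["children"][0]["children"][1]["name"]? "node_942"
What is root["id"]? 555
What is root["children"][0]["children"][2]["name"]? "node_571"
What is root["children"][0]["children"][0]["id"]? 603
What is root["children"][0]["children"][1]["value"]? 86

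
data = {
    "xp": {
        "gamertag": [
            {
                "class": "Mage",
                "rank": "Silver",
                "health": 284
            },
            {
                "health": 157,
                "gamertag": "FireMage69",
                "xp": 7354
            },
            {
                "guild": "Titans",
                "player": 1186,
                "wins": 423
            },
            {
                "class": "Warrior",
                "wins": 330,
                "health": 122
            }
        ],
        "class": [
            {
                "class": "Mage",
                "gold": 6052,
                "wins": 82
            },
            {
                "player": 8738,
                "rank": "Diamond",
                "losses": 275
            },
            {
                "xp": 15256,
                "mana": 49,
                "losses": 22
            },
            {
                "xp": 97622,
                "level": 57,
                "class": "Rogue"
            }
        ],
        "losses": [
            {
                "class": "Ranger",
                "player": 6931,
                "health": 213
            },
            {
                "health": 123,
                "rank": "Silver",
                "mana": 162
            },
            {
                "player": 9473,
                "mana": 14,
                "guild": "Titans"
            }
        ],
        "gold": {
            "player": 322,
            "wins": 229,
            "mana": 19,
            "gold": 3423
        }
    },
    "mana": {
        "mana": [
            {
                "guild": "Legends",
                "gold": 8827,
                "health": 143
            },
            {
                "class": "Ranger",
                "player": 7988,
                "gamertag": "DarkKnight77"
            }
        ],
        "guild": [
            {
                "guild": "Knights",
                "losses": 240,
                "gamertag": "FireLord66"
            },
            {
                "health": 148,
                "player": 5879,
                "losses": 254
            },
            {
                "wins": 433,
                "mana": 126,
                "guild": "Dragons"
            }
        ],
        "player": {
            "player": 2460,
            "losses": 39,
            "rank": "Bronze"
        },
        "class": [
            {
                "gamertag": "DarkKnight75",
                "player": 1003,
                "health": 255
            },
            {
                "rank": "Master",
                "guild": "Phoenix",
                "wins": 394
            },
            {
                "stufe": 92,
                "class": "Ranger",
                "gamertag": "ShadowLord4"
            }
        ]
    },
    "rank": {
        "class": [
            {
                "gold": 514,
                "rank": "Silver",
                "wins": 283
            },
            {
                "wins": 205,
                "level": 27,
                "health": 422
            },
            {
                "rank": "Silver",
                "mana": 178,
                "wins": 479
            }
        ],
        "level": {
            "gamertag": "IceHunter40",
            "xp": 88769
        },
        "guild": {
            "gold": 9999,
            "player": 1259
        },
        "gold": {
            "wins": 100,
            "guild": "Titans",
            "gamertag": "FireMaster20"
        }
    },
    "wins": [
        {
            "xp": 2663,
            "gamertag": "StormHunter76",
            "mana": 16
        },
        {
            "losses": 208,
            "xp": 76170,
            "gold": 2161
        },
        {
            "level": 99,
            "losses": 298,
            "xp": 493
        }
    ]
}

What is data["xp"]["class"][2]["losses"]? 22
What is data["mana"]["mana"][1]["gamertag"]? "DarkKnight77"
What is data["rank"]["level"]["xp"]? 88769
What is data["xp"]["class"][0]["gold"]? 6052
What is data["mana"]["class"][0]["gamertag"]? "DarkKnight75"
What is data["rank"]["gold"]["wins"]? 100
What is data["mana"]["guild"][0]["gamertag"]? "FireLord66"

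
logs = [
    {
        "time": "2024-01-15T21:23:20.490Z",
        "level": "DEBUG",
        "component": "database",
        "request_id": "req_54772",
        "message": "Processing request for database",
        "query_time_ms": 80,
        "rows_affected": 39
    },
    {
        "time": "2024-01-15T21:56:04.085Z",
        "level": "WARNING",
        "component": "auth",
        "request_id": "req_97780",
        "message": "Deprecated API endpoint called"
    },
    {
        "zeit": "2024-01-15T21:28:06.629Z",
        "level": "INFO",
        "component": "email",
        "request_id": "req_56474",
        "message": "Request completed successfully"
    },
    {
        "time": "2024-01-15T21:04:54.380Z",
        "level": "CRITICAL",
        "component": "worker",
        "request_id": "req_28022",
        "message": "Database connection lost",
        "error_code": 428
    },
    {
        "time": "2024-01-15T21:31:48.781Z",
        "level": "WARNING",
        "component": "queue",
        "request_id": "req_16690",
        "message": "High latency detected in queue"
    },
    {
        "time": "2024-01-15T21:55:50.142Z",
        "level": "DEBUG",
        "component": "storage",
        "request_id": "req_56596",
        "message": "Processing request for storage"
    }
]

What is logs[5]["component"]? "storage"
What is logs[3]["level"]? "CRITICAL"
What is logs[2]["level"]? "INFO"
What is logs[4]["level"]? "WARNING"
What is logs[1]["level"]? "WARNING"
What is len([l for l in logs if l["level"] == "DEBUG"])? 2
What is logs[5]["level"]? "DEBUG"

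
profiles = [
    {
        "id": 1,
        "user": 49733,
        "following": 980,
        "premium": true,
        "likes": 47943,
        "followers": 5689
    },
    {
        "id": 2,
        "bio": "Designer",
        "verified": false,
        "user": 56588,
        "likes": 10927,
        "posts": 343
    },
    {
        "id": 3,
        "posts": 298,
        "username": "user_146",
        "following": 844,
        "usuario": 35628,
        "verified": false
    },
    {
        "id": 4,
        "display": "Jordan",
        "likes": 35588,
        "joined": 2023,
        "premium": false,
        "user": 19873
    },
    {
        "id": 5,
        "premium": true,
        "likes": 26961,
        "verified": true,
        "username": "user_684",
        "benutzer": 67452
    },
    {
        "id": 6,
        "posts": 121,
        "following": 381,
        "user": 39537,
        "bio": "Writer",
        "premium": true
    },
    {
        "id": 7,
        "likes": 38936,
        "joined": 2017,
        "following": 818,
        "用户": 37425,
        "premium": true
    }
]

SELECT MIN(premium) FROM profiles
False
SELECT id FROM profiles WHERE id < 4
[1, 2, 3]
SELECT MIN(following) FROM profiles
381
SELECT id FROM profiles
[1, 2, 3, 4, 5, 6, 7]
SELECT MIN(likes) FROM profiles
10927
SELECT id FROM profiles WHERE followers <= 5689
[1]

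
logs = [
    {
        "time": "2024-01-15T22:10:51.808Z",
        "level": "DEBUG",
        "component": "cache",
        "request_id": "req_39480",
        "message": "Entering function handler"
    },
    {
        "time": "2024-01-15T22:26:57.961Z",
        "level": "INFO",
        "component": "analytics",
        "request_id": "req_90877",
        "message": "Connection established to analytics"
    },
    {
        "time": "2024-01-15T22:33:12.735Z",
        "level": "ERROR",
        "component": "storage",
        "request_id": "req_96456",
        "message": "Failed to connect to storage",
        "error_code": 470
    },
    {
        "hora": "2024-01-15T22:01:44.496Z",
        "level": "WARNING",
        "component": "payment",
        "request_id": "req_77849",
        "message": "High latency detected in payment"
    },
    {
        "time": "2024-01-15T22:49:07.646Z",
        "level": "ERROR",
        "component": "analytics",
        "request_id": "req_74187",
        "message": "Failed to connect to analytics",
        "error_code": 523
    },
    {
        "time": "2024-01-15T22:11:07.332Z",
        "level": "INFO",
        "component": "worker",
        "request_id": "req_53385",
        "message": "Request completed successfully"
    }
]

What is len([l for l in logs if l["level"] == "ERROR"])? 2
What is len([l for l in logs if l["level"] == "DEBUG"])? 1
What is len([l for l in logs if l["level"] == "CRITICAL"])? 0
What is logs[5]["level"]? "INFO"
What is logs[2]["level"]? "ERROR"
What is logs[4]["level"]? "ERROR"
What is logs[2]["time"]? "2024-01-15T22:33:12.735Z"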